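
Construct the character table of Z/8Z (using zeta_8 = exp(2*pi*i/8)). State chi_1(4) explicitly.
Character table of Z/8Z (irreps indexed chi_0,...,chi_7 with chi_k(m) = zeta_8^(k*m), zeta_8 = exp(2*pi*i/8)):
  irrep \ class  {0} (size 1)  {1} (size 1)    {2} (size 1)  {3} (size 1)    {4} (size 1)  {5} (size 1)    {6} (size 1)  {7} (size 1)  
  chi_0          1             1               1             1               1             1               1             1             
  chi_1          1             exp(I*pi/4)     I             exp(3*I*pi/4)   -1            exp(-3*I*pi/4)  -I            exp(-I*pi/4)  
  chi_2          1             I               -1            -I              1             I               -1            -I            
  chi_3          1             exp(3*I*pi/4)   -I            exp(I*pi/4)     -1            exp(-I*pi/4)    I             exp(-3*I*pi/4)
  chi_4          1             -1              1             -1              1             -1              1             -1            
  chi_5          1             exp(-3*I*pi/4)  I             exp(-I*pi/4)    -1            exp(I*pi/4)     -I            exp(3*I*pi/4) 
  chi_6          1             -I              -1            I               1             -I              -1            I             
  chi_7          1             exp(-I*pi/4)    -I            exp(-3*I*pi/4)  -1            exp(3*I*pi/4)   I             exp(I*pi/4)   

Spot check: chi_1(4) = zeta_8^(1*4) = zeta_8^4 = -1.

Derivation: Z/8Z is abelian, so all 8 irreducible complex representations are 1-dimensional. They are given by chi_k(m) = zeta_8^(k*m) for k = 0,...,7. Row orthogonality: sum_m chi_k(m) conj(chi_l(m)) = 8 * [k = l].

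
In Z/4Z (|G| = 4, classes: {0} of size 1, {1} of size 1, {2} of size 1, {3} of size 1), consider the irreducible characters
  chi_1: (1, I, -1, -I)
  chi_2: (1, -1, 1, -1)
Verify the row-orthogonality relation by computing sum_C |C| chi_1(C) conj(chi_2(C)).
Sum = 0; so <chi_1, chi_2> = 0 (distinct irreducibles are orthogonal).

Derivation: Compute term by term over conjugacy classes (|C| * chi_1(C) * conj(chi_2(C))):
  1*(1)*conj(1) + 1*(I)*conj(-1) + 1*(-1)*conj(1) + 1*(-I)*conj(-1)
  = (1) + (-I) + (-1) + (I)
  = 0.
(Exp terms are combined using exp(i*s)*conj(exp(i*t)) = exp(i*(s-t)), and sums of them are collapsed using the identity that for every m > 1 the m distinct m-th roots of unity sum to 0, e.g. 1 + exp(2*I*pi/3) + exp(-2*I*pi/3) = 0.)
Dividing by |G| = 4 gives 0/4 = 0, matching the row-orthogonality relation <chi_1, chi_2> = [chi_1 = chi_2].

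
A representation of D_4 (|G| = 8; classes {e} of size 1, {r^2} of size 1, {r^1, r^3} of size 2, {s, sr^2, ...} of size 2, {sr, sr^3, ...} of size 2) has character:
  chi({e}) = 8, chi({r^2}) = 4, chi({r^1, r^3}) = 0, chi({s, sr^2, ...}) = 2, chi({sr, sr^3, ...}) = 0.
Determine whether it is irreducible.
Not irreducible (reducible): <chi, chi> = 11 > 1.

Solution. <chi, chi> = (1/|G|) sum_C |C| * |chi(C)|^2 = (1/8)[1*|8|^2 + 1*|4|^2 + 2*|0|^2 + 2*|2|^2 + 2*|0|^2]
  = (1/8)[(64) + (16) + (0) + (8) + (0)] = 88/8 = 11.
A character is irreducible iff <chi, chi> = 1, so this representation is reducible.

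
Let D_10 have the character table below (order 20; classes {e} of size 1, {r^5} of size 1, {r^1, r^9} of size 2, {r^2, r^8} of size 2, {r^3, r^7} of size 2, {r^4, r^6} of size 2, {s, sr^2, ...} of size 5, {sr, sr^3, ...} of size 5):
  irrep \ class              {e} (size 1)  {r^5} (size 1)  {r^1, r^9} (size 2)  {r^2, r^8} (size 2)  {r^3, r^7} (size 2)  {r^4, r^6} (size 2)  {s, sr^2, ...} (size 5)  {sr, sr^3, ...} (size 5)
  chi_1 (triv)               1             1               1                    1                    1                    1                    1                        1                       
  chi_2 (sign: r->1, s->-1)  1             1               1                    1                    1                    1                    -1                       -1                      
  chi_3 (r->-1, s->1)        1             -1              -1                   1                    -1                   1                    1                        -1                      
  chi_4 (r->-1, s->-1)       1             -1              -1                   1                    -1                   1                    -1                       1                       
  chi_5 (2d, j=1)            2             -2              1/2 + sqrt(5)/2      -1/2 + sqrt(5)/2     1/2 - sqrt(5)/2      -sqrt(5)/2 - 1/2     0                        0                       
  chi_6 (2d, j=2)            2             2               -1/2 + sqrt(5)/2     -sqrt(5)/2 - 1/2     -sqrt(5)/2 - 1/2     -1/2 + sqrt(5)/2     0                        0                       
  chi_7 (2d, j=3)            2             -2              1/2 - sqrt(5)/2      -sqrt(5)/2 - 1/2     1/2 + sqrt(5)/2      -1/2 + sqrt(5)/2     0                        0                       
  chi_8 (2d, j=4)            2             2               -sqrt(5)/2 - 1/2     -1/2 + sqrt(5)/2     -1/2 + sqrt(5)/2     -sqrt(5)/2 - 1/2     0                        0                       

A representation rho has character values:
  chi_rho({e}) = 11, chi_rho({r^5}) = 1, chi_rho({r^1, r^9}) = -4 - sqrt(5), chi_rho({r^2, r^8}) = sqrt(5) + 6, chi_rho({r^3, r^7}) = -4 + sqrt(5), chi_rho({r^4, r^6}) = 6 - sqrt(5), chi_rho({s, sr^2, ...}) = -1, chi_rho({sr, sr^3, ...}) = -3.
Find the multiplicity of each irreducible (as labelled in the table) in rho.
Multiplicities: chi_1: 0, chi_2: 2, chi_3: 3, chi_4: 2, chi_5: 0, chi_6: 0, chi_7: 0, chi_8: 2.

Why: Use <chi_rho, chi> = (1/|G|) sum_C |C| * chi_rho(C) * conj(chi(C)) with |G| = 20 for each irreducible chi in the table:
  <chi_rho, chi_1> = (1/20)[1*(11)*conj(1) + 1*(1)*conj(1) + 2*(-4 - sqrt(5))*conj(1) + 2*(sqrt(5) + 6)*conj(1) + 2*(-4 + sqrt(5))*conj(1) + 2*(6 - sqrt(5))*conj(1) + 5*(-1)*conj(1) + 5*(-3)*conj(1)]
      = (1/20)[(11) + (1) + (-8 - 2*sqrt(5)) + (2*sqrt(5) + 12) + (-8 + 2*sqrt(5)) + (12 - 2*sqrt(5)) + (-5) + (-15)] = 0/20 = 0
  <chi_rho, chi_2> = (1/20)[1*(11)*conj(1) + 1*(1)*conj(1) + 2*(-4 - sqrt(5))*conj(1) + 2*(sqrt(5) + 6)*conj(1) + 2*(-4 + sqrt(5))*conj(1) + 2*(6 - sqrt(5))*conj(1) + 5*(-1)*conj(-1) + 5*(-3)*conj(-1)]
      = (1/20)[(11) + (1) + (-8 - 2*sqrt(5)) + (2*sqrt(5) + 12) + (-8 + 2*sqrt(5)) + (12 - 2*sqrt(5)) + (5) + (15)] = 40/20 = 2
  <chi_rho, chi_3> = (1/20)[1*(11)*conj(1) + 1*(1)*conj(-1) + 2*(-4 - sqrt(5))*conj(-1) + 2*(sqrt(5) + 6)*conj(1) + 2*(-4 + sqrt(5))*conj(-1) + 2*(6 - sqrt(5))*conj(1) + 5*(-1)*conj(1) + 5*(-3)*conj(-1)]
      = (1/20)[(11) + (-1) + (2*sqrt(5) + 8) + (2*sqrt(5) + 12) + (8 - 2*sqrt(5)) + (12 - 2*sqrt(5)) + (-5) + (15)] = 60/20 = 3
  <chi_rho, chi_4> = (1/20)[1*(11)*conj(1) + 1*(1)*conj(-1) + 2*(-4 - sqrt(5))*conj(-1) + 2*(sqrt(5) + 6)*conj(1) + 2*(-4 + sqrt(5))*conj(-1) + 2*(6 - sqrt(5))*conj(1) + 5*(-1)*conj(-1) + 5*(-3)*conj(1)]
      = (1/20)[(11) + (-1) + (2*sqrt(5) + 8) + (2*sqrt(5) + 12) + (8 - 2*sqrt(5)) + (12 - 2*sqrt(5)) + (5) + (-15)] = 40/20 = 2
  <chi_rho, chi_5> = (1/20)[1*(11)*conj(2) + 1*(1)*conj(-2) + 2*(-4 - sqrt(5))*conj(1/2 + sqrt(5)/2) + 2*(sqrt(5) + 6)*conj(-1/2 + sqrt(5)/2) + 2*(-4 + sqrt(5))*conj(1/2 - sqrt(5)/2) + 2*(6 - sqrt(5))*conj(-sqrt(5)/2 - 1/2) + 5*(-1)*conj(0) + 5*(-3)*conj(0)]
      = (1/20)[(22) + (-2) + (-5*sqrt(5) - 9) + (-1 + 5*sqrt(5)) + (-9 + 5*sqrt(5)) + (-5*sqrt(5) - 1) + (0) + (0)] = 0/20 = 0
  <chi_rho, chi_6> = (1/20)[1*(11)*conj(2) + 1*(1)*conj(2) + 2*(-4 - sqrt(5))*conj(-1/2 + sqrt(5)/2) + 2*(sqrt(5) + 6)*conj(-sqrt(5)/2 - 1/2) + 2*(-4 + sqrt(5))*conj(-sqrt(5)/2 - 1/2) + 2*(6 - sqrt(5))*conj(-1/2 + sqrt(5)/2) + 5*(-1)*conj(0) + 5*(-3)*conj(0)]
      = (1/20)[(22) + (2) + (-3*sqrt(5) - 1) + (-7*sqrt(5) - 11) + (-1 + 3*sqrt(5)) + (-11 + 7*sqrt(5)) + (0) + (0)] = 0/20 = 0
  <chi_rho, chi_7> = (1/20)[1*(11)*conj(2) + 1*(1)*conj(-2) + 2*(-4 - sqrt(5))*conj(1/2 - sqrt(5)/2) + 2*(sqrt(5) + 6)*conj(-sqrt(5)/2 - 1/2) + 2*(-4 + sqrt(5))*conj(1/2 + sqrt(5)/2) + 2*(6 - sqrt(5))*conj(-1/2 + sqrt(5)/2) + 5*(-1)*conj(0) + 5*(-3)*conj(0)]
      = (1/20)[(22) + (-2) + (1 + 3*sqrt(5)) + (-7*sqrt(5) - 11) + (1 - 3*sqrt(5)) + (-11 + 7*sqrt(5)) + (0) + (0)] = 0/20 = 0
  <chi_rho, chi_8> = (1/20)[1*(11)*conj(2) + 1*(1)*conj(2) + 2*(-4 - sqrt(5))*conj(-sqrt(5)/2 - 1/2) + 2*(sqrt(5) + 6)*conj(-1/2 + sqrt(5)/2) + 2*(-4 + sqrt(5))*conj(-1/2 + sqrt(5)/2) + 2*(6 - sqrt(5))*conj(-sqrt(5)/2 - 1/2) + 5*(-1)*conj(0) + 5*(-3)*conj(0)]
      = (1/20)[(22) + (2) + (9 + 5*sqrt(5)) + (-1 + 5*sqrt(5)) + (9 - 5*sqrt(5)) + (-5*sqrt(5) - 1) + (0) + (0)] = 40/20 = 2
Dimension check: dim(rho) = sum (mult * dim) = 0*1 + 2*1 + 3*1 + 2*1 + 0*2 + 0*2 + 0*2 + 2*2 = 11 = chi_rho(e) = 11.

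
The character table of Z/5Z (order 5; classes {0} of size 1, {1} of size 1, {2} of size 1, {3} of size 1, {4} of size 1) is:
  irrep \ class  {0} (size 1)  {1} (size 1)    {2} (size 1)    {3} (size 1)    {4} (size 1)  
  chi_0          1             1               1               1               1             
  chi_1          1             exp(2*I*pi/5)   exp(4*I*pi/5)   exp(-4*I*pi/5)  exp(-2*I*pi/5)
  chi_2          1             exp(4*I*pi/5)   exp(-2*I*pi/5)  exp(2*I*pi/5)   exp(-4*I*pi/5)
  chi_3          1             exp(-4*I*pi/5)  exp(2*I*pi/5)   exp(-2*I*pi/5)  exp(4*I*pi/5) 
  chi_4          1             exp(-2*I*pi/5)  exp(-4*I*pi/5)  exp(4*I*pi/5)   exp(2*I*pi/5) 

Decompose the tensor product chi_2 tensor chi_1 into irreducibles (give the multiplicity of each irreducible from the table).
chi_2 tensor chi_1 = chi_3 (all other irreducibles have multiplicity 0).

Argument: The character of a tensor product is the pointwise product (chi_2 * chi_1)(C) = chi_2(C) * chi_1(C):
  {0}: (1)*(1), {1}: (exp(4*I*pi/5))*(exp(2*I*pi/5)), {2}: (exp(-2*I*pi/5))*(exp(4*I*pi/5)), {3}: (exp(2*I*pi/5))*(exp(-4*I*pi/5)), {4}: (exp(-4*I*pi/5))*(exp(-2*I*pi/5))
so (chi_2 * chi_1) takes values
  {0} -> 1, {1} -> exp(-4*I*pi/5), {2} -> exp(2*I*pi/5), {3} -> exp(-2*I*pi/5), {4} -> exp(4*I*pi/5).
Now take the inner product of this character with each irreducible chi from the table, <chi_2*chi_1, chi> = (1/5) sum_C |C| (chi_2*chi_1)(C) conj(chi(C)):
  <chi_2*chi_1, chi_0> = (1/5)[1*(1)*conj(1) + 1*(exp(-4*I*pi/5))*conj(1) + 1*(exp(2*I*pi/5))*conj(1) + 1*(exp(-2*I*pi/5))*conj(1) + 1*(exp(4*I*pi/5))*conj(1)]
      = (1/5)[(1) + (exp(-4*I*pi/5)) + (exp(2*I*pi/5)) + (exp(-2*I*pi/5)) + (exp(4*I*pi/5))] = 0/5 = 0
  <chi_2*chi_1, chi_1> = (1/5)[1*(1)*conj(1) + 1*(exp(-4*I*pi/5))*conj(exp(2*I*pi/5)) + 1*(exp(2*I*pi/5))*conj(exp(4*I*pi/5)) + 1*(exp(-2*I*pi/5))*conj(exp(-4*I*pi/5)) + 1*(exp(4*I*pi/5))*conj(exp(-2*I*pi/5))]
      = (1/5)[(1) + (exp(4*I*pi/5)) + (exp(-2*I*pi/5)) + (exp(2*I*pi/5)) + (exp(-4*I*pi/5))] = 0/5 = 0
  <chi_2*chi_1, chi_2> = (1/5)[1*(1)*conj(1) + 1*(exp(-4*I*pi/5))*conj(exp(4*I*pi/5)) + 1*(exp(2*I*pi/5))*conj(exp(-2*I*pi/5)) + 1*(exp(-2*I*pi/5))*conj(exp(2*I*pi/5)) + 1*(exp(4*I*pi/5))*conj(exp(-4*I*pi/5))]
      = (1/5)[(1) + (exp(2*I*pi/5)) + (exp(4*I*pi/5)) + (exp(-4*I*pi/5)) + (exp(-2*I*pi/5))] = 0/5 = 0
  <chi_2*chi_1, chi_3> = (1/5)[1*(1)*conj(1) + 1*(exp(-4*I*pi/5))*conj(exp(-4*I*pi/5)) + 1*(exp(2*I*pi/5))*conj(exp(2*I*pi/5)) + 1*(exp(-2*I*pi/5))*conj(exp(-2*I*pi/5)) + 1*(exp(4*I*pi/5))*conj(exp(4*I*pi/5))]
      = (1/5)[(1) + (1) + (1) + (1) + (1)] = 5/5 = 1
  <chi_2*chi_1, chi_4> = (1/5)[1*(1)*conj(1) + 1*(exp(-4*I*pi/5))*conj(exp(-2*I*pi/5)) + 1*(exp(2*I*pi/5))*conj(exp(-4*I*pi/5)) + 1*(exp(-2*I*pi/5))*conj(exp(4*I*pi/5)) + 1*(exp(4*I*pi/5))*conj(exp(2*I*pi/5))]
      = (1/5)[(1) + (exp(-2*I*pi/5)) + (exp(-4*I*pi/5)) + (exp(4*I*pi/5)) + (exp(2*I*pi/5))] = 0/5 = 0
(Exp terms are combined using exp(i*s)*conj(exp(i*t)) = exp(i*(s-t)), and sums of them are collapsed using the identity that for every m > 1 the m distinct m-th roots of unity sum to 0, e.g. 1 + exp(2*I*pi/3) + exp(-2*I*pi/3) = 0.)
Hence the multiplicities are chi_3: 1. Dimension check: dim(chi_2)*dim(chi_1) = 1*1 = 1 and sum (mult * dim) = 1*1 = 1.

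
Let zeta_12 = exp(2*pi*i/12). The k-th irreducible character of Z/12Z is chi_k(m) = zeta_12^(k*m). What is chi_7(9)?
chi_7(9) = zeta_12^63 = I

chi_7(9) = zeta_12^(7*9) = zeta_12^63. Since zeta_12^12 = 1, this equals zeta_12^3 = exp(2*pi*i*3/12) = I.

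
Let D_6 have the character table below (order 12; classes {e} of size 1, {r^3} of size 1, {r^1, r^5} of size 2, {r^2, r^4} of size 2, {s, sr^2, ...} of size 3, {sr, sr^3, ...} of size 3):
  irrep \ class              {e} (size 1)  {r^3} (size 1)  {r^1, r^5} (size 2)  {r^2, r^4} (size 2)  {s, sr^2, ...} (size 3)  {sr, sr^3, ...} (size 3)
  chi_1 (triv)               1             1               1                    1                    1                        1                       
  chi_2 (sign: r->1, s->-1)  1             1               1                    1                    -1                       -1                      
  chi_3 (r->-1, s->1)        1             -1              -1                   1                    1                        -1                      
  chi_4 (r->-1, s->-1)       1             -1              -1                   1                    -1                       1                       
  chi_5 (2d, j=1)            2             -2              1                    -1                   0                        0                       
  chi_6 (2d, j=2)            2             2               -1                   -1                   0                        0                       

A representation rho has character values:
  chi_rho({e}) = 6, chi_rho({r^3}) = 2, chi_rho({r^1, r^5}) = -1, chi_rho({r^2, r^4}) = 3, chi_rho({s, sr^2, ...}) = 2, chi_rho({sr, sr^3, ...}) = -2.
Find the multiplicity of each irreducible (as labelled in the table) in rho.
Multiplicities: chi_1: 1, chi_2: 1, chi_3: 2, chi_4: 0, chi_5: 0, chi_6: 1.

Explanation: Use <chi_rho, chi> = (1/|G|) sum_C |C| * chi_rho(C) * conj(chi(C)) with |G| = 12 for each irreducible chi in the table:
  <chi_rho, chi_1> = (1/12)[1*(6)*conj(1) + 1*(2)*conj(1) + 2*(-1)*conj(1) + 2*(3)*conj(1) + 3*(2)*conj(1) + 3*(-2)*conj(1)]
      = (1/12)[(6) + (2) + (-2) + (6) + (6) + (-6)] = 12/12 = 1
  <chi_rho, chi_2> = (1/12)[1*(6)*conj(1) + 1*(2)*conj(1) + 2*(-1)*conj(1) + 2*(3)*conj(1) + 3*(2)*conj(-1) + 3*(-2)*conj(-1)]
      = (1/12)[(6) + (2) + (-2) + (6) + (-6) + (6)] = 12/12 = 1
  <chi_rho, chi_3> = (1/12)[1*(6)*conj(1) + 1*(2)*conj(-1) + 2*(-1)*conj(-1) + 2*(3)*conj(1) + 3*(2)*conj(1) + 3*(-2)*conj(-1)]
      = (1/12)[(6) + (-2) + (2) + (6) + (6) + (6)] = 24/12 = 2
  <chi_rho, chi_4> = (1/12)[1*(6)*conj(1) + 1*(2)*conj(-1) + 2*(-1)*conj(-1) + 2*(3)*conj(1) + 3*(2)*conj(-1) + 3*(-2)*conj(1)]
      = (1/12)[(6) + (-2) + (2) + (6) + (-6) + (-6)] = 0/12 = 0
  <chi_rho, chi_5> = (1/12)[1*(6)*conj(2) + 1*(2)*conj(-2) + 2*(-1)*conj(1) + 2*(3)*conj(-1) + 3*(2)*conj(0) + 3*(-2)*conj(0)]
      = (1/12)[(12) + (-4) + (-2) + (-6) + (0) + (0)] = 0/12 = 0
  <chi_rho, chi_6> = (1/12)[1*(6)*conj(2) + 1*(2)*conj(2) + 2*(-1)*conj(-1) + 2*(3)*conj(-1) + 3*(2)*conj(0) + 3*(-2)*conj(0)]
      = (1/12)[(12) + (4) + (2) + (-6) + (0) + (0)] = 12/12 = 1
Dimension check: dim(rho) = sum (mult * dim) = 1*1 + 1*1 + 2*1 + 0*1 + 0*2 + 1*2 = 6 = chi_rho(e) = 6.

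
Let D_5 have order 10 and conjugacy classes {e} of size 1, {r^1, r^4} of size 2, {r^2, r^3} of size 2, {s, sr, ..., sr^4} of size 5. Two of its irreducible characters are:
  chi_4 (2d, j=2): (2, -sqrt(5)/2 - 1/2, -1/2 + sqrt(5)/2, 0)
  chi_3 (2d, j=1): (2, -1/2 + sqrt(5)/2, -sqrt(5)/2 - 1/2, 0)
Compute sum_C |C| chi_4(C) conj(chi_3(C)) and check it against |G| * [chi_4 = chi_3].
Sum = 0; so <chi_4, chi_3> = 0 (distinct irreducibles are orthogonal).

Working: Compute term by term over conjugacy classes (|C| * chi_4(C) * conj(chi_3(C))):
  1*(2)*conj(2) + 2*(-sqrt(5)/2 - 1/2)*conj(-1/2 + sqrt(5)/2) + 2*(-1/2 + sqrt(5)/2)*conj(-sqrt(5)/2 - 1/2) + 5*(0)*conj(0)
  = (4) + (-2) + (-2) + (0)
  = 0.
Dividing by |G| = 10 gives 0/10 = 0, matching the row-orthogonality relation <chi_4, chi_3> = [chi_4 = chi_3].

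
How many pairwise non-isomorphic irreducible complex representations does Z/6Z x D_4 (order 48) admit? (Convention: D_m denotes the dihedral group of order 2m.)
30

Argument: The number of irreducible complex representations of a finite group equals its number of conjugacy classes. For a direct product, #classes(G x H) = #classes(G) * #classes(H). Z/6Z has 6 classes (abelian), D_4 has 5 classes, so 6 * 5 = 30, so Z/6Z x D_4 (order 48) has exactly 30 irreducible complex representations.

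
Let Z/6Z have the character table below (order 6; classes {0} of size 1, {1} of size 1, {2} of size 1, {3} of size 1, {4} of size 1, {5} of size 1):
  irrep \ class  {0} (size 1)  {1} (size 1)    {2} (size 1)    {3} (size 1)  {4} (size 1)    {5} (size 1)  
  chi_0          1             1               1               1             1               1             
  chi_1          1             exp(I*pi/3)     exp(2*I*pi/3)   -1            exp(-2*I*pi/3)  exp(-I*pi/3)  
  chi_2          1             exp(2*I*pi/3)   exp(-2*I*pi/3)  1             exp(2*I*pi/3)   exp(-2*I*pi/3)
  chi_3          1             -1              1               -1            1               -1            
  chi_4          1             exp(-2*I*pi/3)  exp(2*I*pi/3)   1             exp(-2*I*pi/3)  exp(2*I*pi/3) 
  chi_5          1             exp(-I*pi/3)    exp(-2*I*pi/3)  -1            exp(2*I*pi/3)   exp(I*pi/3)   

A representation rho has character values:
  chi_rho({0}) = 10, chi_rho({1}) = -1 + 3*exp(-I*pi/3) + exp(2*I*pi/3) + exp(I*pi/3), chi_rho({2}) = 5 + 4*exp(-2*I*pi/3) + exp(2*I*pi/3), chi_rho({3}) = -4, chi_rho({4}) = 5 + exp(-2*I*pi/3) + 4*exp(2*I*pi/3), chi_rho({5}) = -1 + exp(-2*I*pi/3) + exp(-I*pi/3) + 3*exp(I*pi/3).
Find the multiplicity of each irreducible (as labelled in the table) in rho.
Multiplicities: chi_0: 2, chi_1: 1, chi_2: 1, chi_3: 3, chi_4: 0, chi_5: 3.

Solution. Use <chi_rho, chi> = (1/|G|) sum_C |C| * chi_rho(C) * conj(chi(C)) with |G| = 6 for each irreducible chi in the table:
  <chi_rho, chi_0> = (1/6)[1*(10)*conj(1) + 1*(-1 + 3*exp(-I*pi/3) + exp(2*I*pi/3) + exp(I*pi/3))*conj(1) + 1*(5 + 4*exp(-2*I*pi/3) + exp(2*I*pi/3))*conj(1) + 1*(-4)*conj(1) + 1*(5 + exp(-2*I*pi/3) + 4*exp(2*I*pi/3))*conj(1) + 1*(-1 + exp(-2*I*pi/3) + exp(-I*pi/3) + 3*exp(I*pi/3))*conj(1)]
      = (1/6)[(10) + (-1 + 3*exp(-I*pi/3) + exp(2*I*pi/3) + exp(I*pi/3)) + (5 + 4*exp(-2*I*pi/3) + exp(2*I*pi/3)) + (-4) + (5 + exp(-2*I*pi/3) + 4*exp(2*I*pi/3)) + (-1 + exp(-2*I*pi/3) + exp(-I*pi/3) + 3*exp(I*pi/3))] = 12/6 = 2
  <chi_rho, chi_1> = (1/6)[1*(10)*conj(1) + 1*(-1 + 3*exp(-I*pi/3) + exp(2*I*pi/3) + exp(I*pi/3))*conj(exp(I*pi/3)) + 1*(5 + 4*exp(-2*I*pi/3) + exp(2*I*pi/3))*conj(exp(2*I*pi/3)) + 1*(-4)*conj(-1) + 1*(5 + exp(-2*I*pi/3) + 4*exp(2*I*pi/3))*conj(exp(-2*I*pi/3)) + 1*(-1 + exp(-2*I*pi/3) + exp(-I*pi/3) + 3*exp(I*pi/3))*conj(exp(-I*pi/3))]
      = (1/6)[(10) + (1 + 3*exp(-2*I*pi/3) - exp(-I*pi/3) + exp(I*pi/3)) + (1 + 5*exp(-2*I*pi/3) + 4*exp(2*I*pi/3)) + (4) + (1 + 4*exp(-2*I*pi/3) + 5*exp(2*I*pi/3)) + (1 - exp(I*pi/3) + exp(-I*pi/3) + 3*exp(2*I*pi/3))] = 6/6 = 1
  <chi_rho, chi_2> = (1/6)[1*(10)*conj(1) + 1*(-1 + 3*exp(-I*pi/3) + exp(2*I*pi/3) + exp(I*pi/3))*conj(exp(2*I*pi/3)) + 1*(5 + 4*exp(-2*I*pi/3) + exp(2*I*pi/3))*conj(exp(-2*I*pi/3)) + 1*(-4)*conj(1) + 1*(5 + exp(-2*I*pi/3) + 4*exp(2*I*pi/3))*conj(exp(2*I*pi/3)) + 1*(-1 + exp(-2*I*pi/3) + exp(-I*pi/3) + 3*exp(I*pi/3))*conj(exp(-2*I*pi/3))]
      = (1/6)[(10) + (-1) + (4 + exp(-2*I*pi/3) + 5*exp(2*I*pi/3)) + (-4) + (4 + 5*exp(-2*I*pi/3) + exp(2*I*pi/3)) + (-1)] = 6/6 = 1
  <chi_rho, chi_3> = (1/6)[1*(10)*conj(1) + 1*(-1 + 3*exp(-I*pi/3) + exp(2*I*pi/3) + exp(I*pi/3))*conj(-1) + 1*(5 + 4*exp(-2*I*pi/3) + exp(2*I*pi/3))*conj(1) + 1*(-4)*conj(-1) + 1*(5 + exp(-2*I*pi/3) + 4*exp(2*I*pi/3))*conj(1) + 1*(-1 + exp(-2*I*pi/3) + exp(-I*pi/3) + 3*exp(I*pi/3))*conj(-1)]
      = (1/6)[(10) + (1 - exp(I*pi/3) - exp(2*I*pi/3) - 3*exp(-I*pi/3)) + (5 + 4*exp(-2*I*pi/3) + exp(2*I*pi/3)) + (4) + (5 + exp(-2*I*pi/3) + 4*exp(2*I*pi/3)) + (1 - 3*exp(I*pi/3) - exp(-I*pi/3) - exp(-2*I*pi/3))] = 18/6 = 3
  <chi_rho, chi_4> = (1/6)[1*(10)*conj(1) + 1*(-1 + 3*exp(-I*pi/3) + exp(2*I*pi/3) + exp(I*pi/3))*conj(exp(-2*I*pi/3)) + 1*(5 + 4*exp(-2*I*pi/3) + exp(2*I*pi/3))*conj(exp(2*I*pi/3)) + 1*(-4)*conj(1) + 1*(5 + exp(-2*I*pi/3) + 4*exp(2*I*pi/3))*conj(exp(-2*I*pi/3)) + 1*(-1 + exp(-2*I*pi/3) + exp(-I*pi/3) + 3*exp(I*pi/3))*conj(exp(2*I*pi/3))]
      = (1/6)[(10) + (-1 + exp(-2*I*pi/3) - exp(2*I*pi/3) + 3*exp(I*pi/3)) + (1 + 5*exp(-2*I*pi/3) + 4*exp(2*I*pi/3)) + (-4) + (1 + 4*exp(-2*I*pi/3) + 5*exp(2*I*pi/3)) + (-1 + 3*exp(-I*pi/3) + exp(2*I*pi/3) - exp(-2*I*pi/3))] = 0/6 = 0
  <chi_rho, chi_5> = (1/6)[1*(10)*conj(1) + 1*(-1 + 3*exp(-I*pi/3) + exp(2*I*pi/3) + exp(I*pi/3))*conj(exp(-I*pi/3)) + 1*(5 + 4*exp(-2*I*pi/3) + exp(2*I*pi/3))*conj(exp(-2*I*pi/3)) + 1*(-4)*conj(-1) + 1*(5 + exp(-2*I*pi/3) + 4*exp(2*I*pi/3))*conj(exp(2*I*pi/3)) + 1*(-1 + exp(-2*I*pi/3) + exp(-I*pi/3) + 3*exp(I*pi/3))*conj(exp(I*pi/3))]
      = (1/6)[(10) + (1) + (4 + exp(-2*I*pi/3) + 5*exp(2*I*pi/3)) + (4) + (4 + 5*exp(-2*I*pi/3) + exp(2*I*pi/3)) + (1)] = 18/6 = 3
(Exp terms are combined using exp(i*s)*conj(exp(i*t)) = exp(i*(s-t)), and sums of them are collapsed using the identity that for every m > 1 the m distinct m-th roots of unity sum to 0, e.g. 1 + exp(2*I*pi/3) + exp(-2*I*pi/3) = 0.)
Dimension check: dim(rho) = sum (mult * dim) = 2*1 + 1*1 + 1*1 + 3*1 + 0*1 + 3*1 = 10 = chi_rho(e) = 10.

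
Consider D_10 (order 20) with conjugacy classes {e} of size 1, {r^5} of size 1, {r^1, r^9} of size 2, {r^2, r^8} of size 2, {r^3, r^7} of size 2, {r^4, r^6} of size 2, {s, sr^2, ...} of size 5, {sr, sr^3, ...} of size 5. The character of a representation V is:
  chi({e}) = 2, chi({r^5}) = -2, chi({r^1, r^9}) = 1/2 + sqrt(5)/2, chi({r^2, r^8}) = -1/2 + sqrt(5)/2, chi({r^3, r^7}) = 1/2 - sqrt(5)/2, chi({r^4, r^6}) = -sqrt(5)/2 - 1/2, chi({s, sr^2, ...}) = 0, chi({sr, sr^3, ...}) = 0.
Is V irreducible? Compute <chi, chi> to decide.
Irreducible: <chi, chi> = 1.

<chi, chi> = (1/|G|) sum_C |C| * |chi(C)|^2 = (1/20)[1*|2|^2 + 1*|-2|^2 + 2*|1/2 + sqrt(5)/2|^2 + 2*|-1/2 + sqrt(5)/2|^2 + 2*|1/2 - sqrt(5)/2|^2 + 2*|-sqrt(5)/2 - 1/2|^2 + 5*|0|^2 + 5*|0|^2]
  = (1/20)[(4) + (4) + (sqrt(5) + 3) + (3 - sqrt(5)) + (3 - sqrt(5)) + (sqrt(5) + 3) + (0) + (0)] = 20/20 = 1.
A character is irreducible iff <chi, chi> = 1, so this representation is irreducible.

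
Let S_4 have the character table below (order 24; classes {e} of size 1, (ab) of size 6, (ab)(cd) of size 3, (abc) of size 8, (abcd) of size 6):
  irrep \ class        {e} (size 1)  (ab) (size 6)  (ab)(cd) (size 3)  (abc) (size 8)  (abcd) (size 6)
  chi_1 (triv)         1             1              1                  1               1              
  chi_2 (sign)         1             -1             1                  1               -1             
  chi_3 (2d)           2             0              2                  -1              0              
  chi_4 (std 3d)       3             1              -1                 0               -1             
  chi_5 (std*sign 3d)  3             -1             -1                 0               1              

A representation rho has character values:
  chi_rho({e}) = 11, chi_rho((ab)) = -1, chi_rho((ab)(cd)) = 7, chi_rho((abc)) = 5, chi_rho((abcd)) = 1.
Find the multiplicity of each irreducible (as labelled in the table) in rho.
Multiplicities: chi_1: 3, chi_2: 3, chi_3: 1, chi_4: 0, chi_5: 1.

Use <chi_rho, chi> = (1/|G|) sum_C |C| * chi_rho(C) * conj(chi(C)) with |G| = 24 for each irreducible chi in the table:
  <chi_rho, chi_1> = (1/24)[1*(11)*conj(1) + 6*(-1)*conj(1) + 3*(7)*conj(1) + 8*(5)*conj(1) + 6*(1)*conj(1)]
      = (1/24)[(11) + (-6) + (21) + (40) + (6)] = 72/24 = 3
  <chi_rho, chi_2> = (1/24)[1*(11)*conj(1) + 6*(-1)*conj(-1) + 3*(7)*conj(1) + 8*(5)*conj(1) + 6*(1)*conj(-1)]
      = (1/24)[(11) + (6) + (21) + (40) + (-6)] = 72/24 = 3
  <chi_rho, chi_3> = (1/24)[1*(11)*conj(2) + 6*(-1)*conj(0) + 3*(7)*conj(2) + 8*(5)*conj(-1) + 6*(1)*conj(0)]
      = (1/24)[(22) + (0) + (42) + (-40) + (0)] = 24/24 = 1
  <chi_rho, chi_4> = (1/24)[1*(11)*conj(3) + 6*(-1)*conj(1) + 3*(7)*conj(-1) + 8*(5)*conj(0) + 6*(1)*conj(-1)]
      = (1/24)[(33) + (-6) + (-21) + (0) + (-6)] = 0/24 = 0
  <chi_rho, chi_5> = (1/24)[1*(11)*conj(3) + 6*(-1)*conj(-1) + 3*(7)*conj(-1) + 8*(5)*conj(0) + 6*(1)*conj(1)]
      = (1/24)[(33) + (6) + (-21) + (0) + (6)] = 24/24 = 1
Dimension check: dim(rho) = sum (mult * dim) = 3*1 + 3*1 + 1*2 + 0*3 + 1*3 = 11 = chi_rho(e) = 11.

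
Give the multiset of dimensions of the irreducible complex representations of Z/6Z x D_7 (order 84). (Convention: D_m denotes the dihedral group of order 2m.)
Dimensions: 1, 1, 1, 1, 1, 1, 1, 1, 1, 1, 1, 1, 2, 2, 2, 2, 2, 2, 2, 2, 2, 2, 2, 2, 2, 2, 2, 2, 2, 2

Working: There are 30 irreducibles (= number of conjugacy classes). Their dimensions d_i satisfy sum d_i^2 = |G| = 84: 1 + 1 + 1 + 1 + 1 + 1 + 1 + 1 + 1 + 1 + 1 + 1 + 4 + 4 + 4 + 4 + 4 + 4 + 4 + 4 + 4 + 4 + 4 + 4 + 4 + 4 + 4 + 4 + 4 + 4 = 84. (For the product with Z/6Z: each of the 6 1-dim characters of Z/6Z tensors with each irrep of D_7, giving 6 copies of each D_7-dimension.)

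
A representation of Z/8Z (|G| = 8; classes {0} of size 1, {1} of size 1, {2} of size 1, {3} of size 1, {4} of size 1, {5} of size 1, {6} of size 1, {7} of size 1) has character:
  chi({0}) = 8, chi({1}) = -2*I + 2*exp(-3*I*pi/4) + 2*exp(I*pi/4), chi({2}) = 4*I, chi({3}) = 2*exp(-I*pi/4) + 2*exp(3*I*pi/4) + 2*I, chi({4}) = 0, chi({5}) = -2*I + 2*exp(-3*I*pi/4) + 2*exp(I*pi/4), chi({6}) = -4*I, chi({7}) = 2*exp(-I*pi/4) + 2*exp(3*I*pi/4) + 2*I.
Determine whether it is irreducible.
Not irreducible (reducible): <chi, chi> = 14 > 1.

Why: <chi, chi> = (1/|G|) sum_C |C| * |chi(C)|^2 = (1/8)[1*|8|^2 + 1*|-2*I + 2*exp(-3*I*pi/4) + 2*exp(I*pi/4)|^2 + 1*|4*I|^2 + 1*|2*exp(-I*pi/4) + 2*exp(3*I*pi/4) + 2*I|^2 + 1*|0|^2 + 1*|-2*I + 2*exp(-3*I*pi/4) + 2*exp(I*pi/4)|^2 + 1*|-4*I|^2 + 1*|2*exp(-I*pi/4) + 2*exp(3*I*pi/4) + 2*I|^2]
  = (1/8)[(64) + (4) + (16) + (4) + (0) + (4) + (16) + (4)] = 112/8 = 14.
(Exp terms are combined using exp(i*s)*conj(exp(i*t)) = exp(i*(s-t)), and sums of them are collapsed using the identity that for every m > 1 the m distinct m-th roots of unity sum to 0, e.g. 1 + exp(2*I*pi/3) + exp(-2*I*pi/3) = 0.)
A character is irreducible iff <chi, chi> = 1, so this representation is reducible.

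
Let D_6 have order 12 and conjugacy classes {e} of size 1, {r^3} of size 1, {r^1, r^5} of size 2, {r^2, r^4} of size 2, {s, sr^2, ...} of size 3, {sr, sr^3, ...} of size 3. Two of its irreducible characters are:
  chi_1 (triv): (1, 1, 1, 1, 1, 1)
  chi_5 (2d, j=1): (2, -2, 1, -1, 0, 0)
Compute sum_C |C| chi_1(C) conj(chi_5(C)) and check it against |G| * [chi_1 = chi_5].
Sum = 0; so <chi_1, chi_5> = 0 (distinct irreducibles are orthogonal).

Derivation: Compute term by term over conjugacy classes (|C| * chi_1(C) * conj(chi_5(C))):
  1*(1)*conj(2) + 1*(1)*conj(-2) + 2*(1)*conj(1) + 2*(1)*conj(-1) + 3*(1)*conj(0) + 3*(1)*conj(0)
  = (2) + (-2) + (2) + (-2) + (0) + (0)
  = 0.
Dividing by |G| = 12 gives 0/12 = 0, matching the row-orthogonality relation <chi_1, chi_5> = [chi_1 = chi_5].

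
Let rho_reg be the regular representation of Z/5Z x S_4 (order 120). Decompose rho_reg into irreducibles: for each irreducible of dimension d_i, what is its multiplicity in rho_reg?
Each irreducible V_i of dimension d_i appears with multiplicity d_i, i.e. rho_reg = (direct sum over all irreducibles V_i) d_i V_i. The irreducible dimensions for Z/5Z x S_4 are 1, 1, 1, 1, 1, 1, 1, 1, 1, 1, 2, 2, 2, 2, 2, 3, 3, 3, 3, 3, 3, 3, 3, 3, 3: 10 irreducibles of dimension 1, each with multiplicity 1; 5 irreducibles of dimension 2, each with multiplicity 2; 10 irreducibles of dimension 3, each with multiplicity 3. Total dimension 10*1*1 + 5*2*2 + 10*3*3 = 120 = |G|.

Justification: General theorem: in the regular representation of a finite group G, each irreducible appears with multiplicity equal to its dimension. Check: dim(rho_reg) = sum d_i^2 = 1 + 1 + 1 + 1 + 1 + 1 + 1 + 1 + 1 + 1 + 4 + 4 + 4 + 4 + 4 + 9 + 9 + 9 + 9 + 9 + 9 + 9 + 9 + 9 + 9 = 120 = |G|.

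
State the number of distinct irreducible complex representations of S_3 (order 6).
3

Reasoning: The number of irreducible complex representations of a finite group equals its number of conjugacy classes. Conjugacy classes in S_3 correspond to cycle types, i.e. partitions of 3; there are p(3) = 3 of them, so S_3 (order 6) has exactly 3 irreducible complex representations.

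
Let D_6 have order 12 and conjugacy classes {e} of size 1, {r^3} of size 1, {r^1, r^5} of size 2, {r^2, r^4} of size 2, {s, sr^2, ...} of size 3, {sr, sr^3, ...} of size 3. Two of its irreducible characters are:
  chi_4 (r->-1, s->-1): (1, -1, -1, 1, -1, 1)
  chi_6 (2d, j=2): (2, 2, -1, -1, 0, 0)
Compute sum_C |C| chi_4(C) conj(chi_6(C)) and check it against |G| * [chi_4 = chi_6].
Sum = 0; so <chi_4, chi_6> = 0 (distinct irreducibles are orthogonal).

Argument: Compute term by term over conjugacy classes (|C| * chi_4(C) * conj(chi_6(C))):
  1*(1)*conj(2) + 1*(-1)*conj(2) + 2*(-1)*conj(-1) + 2*(1)*conj(-1) + 3*(-1)*conj(0) + 3*(1)*conj(0)
  = (2) + (-2) + (2) + (-2) + (0) + (0)
  = 0.
Dividing by |G| = 12 gives 0/12 = 0, matching the row-orthogonality relation <chi_4, chi_6> = [chi_4 = chi_6].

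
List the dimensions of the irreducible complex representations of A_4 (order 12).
Dimensions: 1, 1, 1, 3

Working: There are 4 irreducibles (= number of conjugacy classes). Their dimensions d_i satisfy sum d_i^2 = |G| = 12: 1 + 1 + 1 + 9 = 12.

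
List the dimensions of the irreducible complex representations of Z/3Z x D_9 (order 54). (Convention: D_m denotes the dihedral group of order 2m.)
Dimensions: 1, 1, 1, 1, 1, 1, 2, 2, 2, 2, 2, 2, 2, 2, 2, 2, 2, 2

There are 18 irreducibles (= number of conjugacy classes). Their dimensions d_i satisfy sum d_i^2 = |G| = 54: 1 + 1 + 1 + 1 + 1 + 1 + 4 + 4 + 4 + 4 + 4 + 4 + 4 + 4 + 4 + 4 + 4 + 4 = 54. (For the product with Z/3Z: each of the 3 1-dim characters of Z/3Z tensors with each irrep of D_9, giving 3 copies of each D_9-dimension.)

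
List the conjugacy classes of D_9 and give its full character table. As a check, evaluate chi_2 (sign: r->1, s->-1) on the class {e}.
Conjugacy classes: {e} of size 1, {r^1, r^8} of size 2, {r^2, r^7} of size 2, {r^3, r^6} of size 2, {r^4, r^5} of size 2, {s, sr, ..., sr^8} of size 9.
Character table:
  irrep \ class              {e} (size 1)  {r^1, r^8} (size 2)  {r^2, r^7} (size 2)  {r^3, r^6} (size 2)  {r^4, r^5} (size 2)  {s, sr, ..., sr^8} (size 9)
  chi_1 (triv)               1             1                    1                    1                    1                    1                          
  chi_2 (sign: r->1, s->-1)  1             1                    1                    1                    1                    -1                         
  chi_3 (2d, j=1)            2             2*cos(2*pi/9)        2*cos(4*pi/9)        -1                   -2*cos(pi/9)         0                          
  chi_4 (2d, j=2)            2             2*cos(4*pi/9)        -2*cos(pi/9)         -1                   2*cos(2*pi/9)        0                          
  chi_5 (2d, j=3)            2             -1                   -1                   2                    -1                   0                          
  chi_6 (2d, j=4)            2             -2*cos(pi/9)         2*cos(2*pi/9)        -1                   2*cos(4*pi/9)        0                          

Spot check: chi_2 (sign: r->1, s->-1) on {e} = 1.

Solution. D_9 has order 2*9 = 18 with 6 conjugacy classes, hence 6 irreducibles. Sum of squared dims 1 + 1 + 4 + 4 + 4 + 4 = 18 = |G|. Linear characters come from the abelianisation; the 2-dimensional irreps have character r^k -> 2*cos(2*pi*j*k/9), reflections -> 0.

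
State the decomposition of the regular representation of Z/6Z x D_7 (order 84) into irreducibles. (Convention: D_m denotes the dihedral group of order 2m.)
Each irreducible V_i of dimension d_i appears with multiplicity d_i, i.e. rho_reg = (direct sum over all irreducibles V_i) d_i V_i. The irreducible dimensions for Z/6Z x D_7 are 1, 1, 1, 1, 1, 1, 1, 1, 1, 1, 1, 1, 2, 2, 2, 2, 2, 2, 2, 2, 2, 2, 2, 2, 2, 2, 2, 2, 2, 2: 12 irreducibles of dimension 1, each with multiplicity 1; 18 irreducibles of dimension 2, each with multiplicity 2. Total dimension 12*1*1 + 18*2*2 = 84 = |G|.

Argument: General theorem: in the regular representation of a finite group G, each irreducible appears with multiplicity equal to its dimension. Check: dim(rho_reg) = sum d_i^2 = 1 + 1 + 1 + 1 + 1 + 1 + 1 + 1 + 1 + 1 + 1 + 1 + 4 + 4 + 4 + 4 + 4 + 4 + 4 + 4 + 4 + 4 + 4 + 4 + 4 + 4 + 4 + 4 + 4 + 4 = 84 = |G|.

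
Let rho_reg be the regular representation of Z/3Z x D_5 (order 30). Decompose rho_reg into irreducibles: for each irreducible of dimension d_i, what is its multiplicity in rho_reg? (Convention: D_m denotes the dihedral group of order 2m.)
Each irreducible V_i of dimension d_i appears with multiplicity d_i, i.e. rho_reg = (direct sum over all irreducibles V_i) d_i V_i. The irreducible dimensions for Z/3Z x D_5 are 1, 1, 1, 1, 1, 1, 2, 2, 2, 2, 2, 2: 6 irreducibles of dimension 1, each with multiplicity 1; 6 irreducibles of dimension 2, each with multiplicity 2. Total dimension 6*1*1 + 6*2*2 = 30 = |G|.

Derivation: General theorem: in the regular representation of a finite group G, each irreducible appears with multiplicity equal to its dimension. Check: dim(rho_reg) = sum d_i^2 = 1 + 1 + 1 + 1 + 1 + 1 + 4 + 4 + 4 + 4 + 4 + 4 = 30 = |G|.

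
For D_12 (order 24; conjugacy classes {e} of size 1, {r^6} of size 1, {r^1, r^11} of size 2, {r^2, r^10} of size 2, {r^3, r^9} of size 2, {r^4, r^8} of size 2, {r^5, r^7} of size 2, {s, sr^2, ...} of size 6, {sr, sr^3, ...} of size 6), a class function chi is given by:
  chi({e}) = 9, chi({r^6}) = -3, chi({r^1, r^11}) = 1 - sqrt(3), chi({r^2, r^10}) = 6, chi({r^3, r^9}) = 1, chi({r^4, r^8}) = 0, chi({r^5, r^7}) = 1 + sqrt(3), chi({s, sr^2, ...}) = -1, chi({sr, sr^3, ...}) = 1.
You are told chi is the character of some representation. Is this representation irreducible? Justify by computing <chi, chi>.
Not irreducible (reducible): <chi, chi> = 8 > 1.

Explanation: <chi, chi> = (1/|G|) sum_C |C| * |chi(C)|^2 = (1/24)[1*|9|^2 + 1*|-3|^2 + 2*|1 - sqrt(3)|^2 + 2*|6|^2 + 2*|1|^2 + 2*|0|^2 + 2*|1 + sqrt(3)|^2 + 6*|-1|^2 + 6*|1|^2]
  = (1/24)[(81) + (9) + (8 - 4*sqrt(3)) + (72) + (2) + (0) + (4*sqrt(3) + 8) + (6) + (6)] = 192/24 = 8.
A character is irreducible iff <chi, chi> = 1, so this representation is reducible.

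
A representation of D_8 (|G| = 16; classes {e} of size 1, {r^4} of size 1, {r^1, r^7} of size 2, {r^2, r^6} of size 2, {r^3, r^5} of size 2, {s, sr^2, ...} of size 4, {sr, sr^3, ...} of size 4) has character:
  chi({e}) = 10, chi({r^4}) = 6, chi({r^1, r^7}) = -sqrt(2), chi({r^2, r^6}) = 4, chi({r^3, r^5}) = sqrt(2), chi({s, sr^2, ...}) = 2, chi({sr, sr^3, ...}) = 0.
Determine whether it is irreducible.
Not irreducible (reducible): <chi, chi> = 12 > 1.

Solution. <chi, chi> = (1/|G|) sum_C |C| * |chi(C)|^2 = (1/16)[1*|10|^2 + 1*|6|^2 + 2*|-sqrt(2)|^2 + 2*|4|^2 + 2*|sqrt(2)|^2 + 4*|2|^2 + 4*|0|^2]
  = (1/16)[(100) + (36) + (4) + (32) + (4) + (16) + (0)] = 192/16 = 12.
A character is irreducible iff <chi, chi> = 1, so this representation is reducible.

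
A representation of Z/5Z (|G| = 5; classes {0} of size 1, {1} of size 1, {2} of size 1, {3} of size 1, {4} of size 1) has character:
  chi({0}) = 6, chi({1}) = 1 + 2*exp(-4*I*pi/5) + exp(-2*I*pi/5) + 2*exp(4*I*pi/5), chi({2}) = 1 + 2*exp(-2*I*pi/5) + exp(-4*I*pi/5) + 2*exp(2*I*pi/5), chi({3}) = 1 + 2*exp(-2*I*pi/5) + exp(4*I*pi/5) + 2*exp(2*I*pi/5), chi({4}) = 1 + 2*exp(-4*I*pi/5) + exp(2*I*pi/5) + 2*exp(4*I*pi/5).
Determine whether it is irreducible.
Not irreducible (reducible): <chi, chi> = 10 > 1.

Proof sketch: <chi, chi> = (1/|G|) sum_C |C| * |chi(C)|^2 = (1/5)[1*|6|^2 + 1*|1 + 2*exp(-4*I*pi/5) + exp(-2*I*pi/5) + 2*exp(4*I*pi/5)|^2 + 1*|1 + 2*exp(-2*I*pi/5) + exp(-4*I*pi/5) + 2*exp(2*I*pi/5)|^2 + 1*|1 + 2*exp(-2*I*pi/5) + exp(4*I*pi/5) + 2*exp(2*I*pi/5)|^2 + 1*|1 + 2*exp(-4*I*pi/5) + exp(2*I*pi/5) + 2*exp(4*I*pi/5)|^2]
  = (1/5)[(36) + (10 + 7*exp(-2*I*pi/5) + 6*exp(-4*I*pi/5) + 6*exp(4*I*pi/5) + 7*exp(2*I*pi/5)) + (10 + 6*exp(-2*I*pi/5) + 7*exp(-4*I*pi/5) + 7*exp(4*I*pi/5) + 6*exp(2*I*pi/5)) + (10 + 6*exp(-2*I*pi/5) + 7*exp(-4*I*pi/5) + 7*exp(4*I*pi/5) + 6*exp(2*I*pi/5)) + (10 + 7*exp(-2*I*pi/5) + 6*exp(-4*I*pi/5) + 6*exp(4*I*pi/5) + 7*exp(2*I*pi/5))] = 50/5 = 10.
(Exp terms are combined using exp(i*s)*conj(exp(i*t)) = exp(i*(s-t)), and sums of them are collapsed using the identity that for every m > 1 the m distinct m-th roots of unity sum to 0, e.g. 1 + exp(2*I*pi/3) + exp(-2*I*pi/3) = 0.)
A character is irreducible iff <chi, chi> = 1, so this representation is reducible.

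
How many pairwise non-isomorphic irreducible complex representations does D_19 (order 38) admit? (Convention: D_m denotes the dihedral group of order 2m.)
11

Solution. The number of irreducible complex representations of a finite group equals its number of conjugacy classes. D_19 has 11 conjugacy classes ((n+3)/2 for n odd), so D_19 (order 38) has exactly 11 irreducible complex representations.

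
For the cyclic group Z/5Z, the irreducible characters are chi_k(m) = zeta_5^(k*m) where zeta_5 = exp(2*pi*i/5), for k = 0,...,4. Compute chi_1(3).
chi_1(3) = zeta_5^3 = exp(-4*I*pi/5)

chi_1(3) = zeta_5^(1*3) = zeta_5^3. Since zeta_5^5 = 1, this equals zeta_5^3 = exp(2*pi*i*3/5) = exp(-4*I*pi/5).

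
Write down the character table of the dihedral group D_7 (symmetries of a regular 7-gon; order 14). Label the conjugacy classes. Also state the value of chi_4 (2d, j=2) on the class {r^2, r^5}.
Conjugacy classes: {e} of size 1, {r^1, r^6} of size 2, {r^2, r^5} of size 2, {r^3, r^4} of size 2, {s, sr, ..., sr^6} of size 7.
Character table:
  irrep \ class              {e} (size 1)  {r^1, r^6} (size 2)  {r^2, r^5} (size 2)  {r^3, r^4} (size 2)  {s, sr, ..., sr^6} (size 7)
  chi_1 (triv)               1             1                    1                    1                    1                          
  chi_2 (sign: r->1, s->-1)  1             1                    1                    1                    -1                         
  chi_3 (2d, j=1)            2             2*cos(2*pi/7)        -2*cos(3*pi/7)       -2*cos(pi/7)         0                          
  chi_4 (2d, j=2)            2             -2*cos(3*pi/7)       -2*cos(pi/7)         2*cos(2*pi/7)        0                          
  chi_5 (2d, j=3)            2             -2*cos(pi/7)         2*cos(2*pi/7)        -2*cos(3*pi/7)       0                          

Spot check: chi_4 (2d, j=2) on {r^2, r^5} = -2*cos(pi/7).

Why: D_7 has order 2*7 = 14 with 5 conjugacy classes, hence 5 irreducibles. Sum of squared dims 1 + 1 + 4 + 4 + 4 = 14 = |G|. Linear characters come from the abelianisation; the 2-dimensional irreps have character r^k -> 2*cos(2*pi*j*k/7), reflections -> 0.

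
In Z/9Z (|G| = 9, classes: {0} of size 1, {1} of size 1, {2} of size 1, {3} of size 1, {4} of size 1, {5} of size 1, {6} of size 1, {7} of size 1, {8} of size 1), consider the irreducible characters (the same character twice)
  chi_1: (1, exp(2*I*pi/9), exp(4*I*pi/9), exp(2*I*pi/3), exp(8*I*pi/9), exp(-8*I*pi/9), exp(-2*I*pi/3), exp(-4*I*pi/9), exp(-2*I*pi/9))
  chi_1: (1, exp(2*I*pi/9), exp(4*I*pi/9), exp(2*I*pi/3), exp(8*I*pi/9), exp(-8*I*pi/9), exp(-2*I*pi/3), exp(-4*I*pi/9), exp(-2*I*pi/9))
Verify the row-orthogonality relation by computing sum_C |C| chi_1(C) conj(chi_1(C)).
Sum = 9 = |G| = 9; so <chi_1, chi_1> = 1 (norm-1 confirms irreducibility).

Compute term by term over conjugacy classes (|C| * chi_1(C) * conj(chi_1(C))):
  1*(1)*conj(1) + 1*(exp(2*I*pi/9))*conj(exp(2*I*pi/9)) + 1*(exp(4*I*pi/9))*conj(exp(4*I*pi/9)) + 1*(exp(2*I*pi/3))*conj(exp(2*I*pi/3)) + 1*(exp(8*I*pi/9))*conj(exp(8*I*pi/9)) + 1*(exp(-8*I*pi/9))*conj(exp(-8*I*pi/9)) + 1*(exp(-2*I*pi/3))*conj(exp(-2*I*pi/3)) + 1*(exp(-4*I*pi/9))*conj(exp(-4*I*pi/9)) + 1*(exp(-2*I*pi/9))*conj(exp(-2*I*pi/9))
  = (1) + (1) + (1) + (1) + (1) + (1) + (1) + (1) + (1)
  = 9.
(Exp terms are combined using exp(i*s)*conj(exp(i*t)) = exp(i*(s-t)), and sums of them are collapsed using the identity that for every m > 1 the m distinct m-th roots of unity sum to 0, e.g. 1 + exp(2*I*pi/3) + exp(-2*I*pi/3) = 0.)
Dividing by |G| = 9 gives 9/9 = 1, matching the row-orthogonality relation <chi_1, chi_1> = [chi_1 = chi_1].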